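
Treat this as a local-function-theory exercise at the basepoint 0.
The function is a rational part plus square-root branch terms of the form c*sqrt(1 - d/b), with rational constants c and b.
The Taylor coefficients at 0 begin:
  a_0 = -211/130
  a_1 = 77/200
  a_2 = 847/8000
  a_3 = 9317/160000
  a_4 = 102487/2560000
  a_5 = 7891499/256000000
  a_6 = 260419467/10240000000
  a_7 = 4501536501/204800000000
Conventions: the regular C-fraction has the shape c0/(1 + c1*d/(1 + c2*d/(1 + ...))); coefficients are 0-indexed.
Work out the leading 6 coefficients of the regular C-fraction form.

The regular C-fraction coefficients are [-211/130, 1001/4220, -4323/8440, -2321/15720, -1265/3144, -4323/23000].

Taylor coefficients (read off): a_0 = -211/130, a_1 = 77/200, a_2 = 847/8000, a_3 = 9317/160000, a_4 = 102487/2560000, a_5 = 7891499/256000000.
c0 = a_0 = -211/130. Peel one level at a time: if S = 1 + c*d/S' with S'(0) = 1, then c is the d-coefficient of S and S' = c*d/(S - 1).
S_1 = c0/f = 1 + (1001/4220)*d + (4327323/35616800)*d^2 + ...; c1 = 1001/4220.
S_2 = c1*d/(S_1 - 1) = 1 + (-4323/8440)*d + (-121/1600)*d^2 + ...; c2 = -4323/8440.
S_3 = c2*d/(S_2 - 1) = 1 + (-2321/15720)*d + (-587213/9884736)*d^2 + ...; c3 = -2321/15720.
S_4 = c3*d/(S_3 - 1) = 1 + (-1265/3144)*d + (-121/1600)*d^2 + ...; c4 = -1265/3144.
S_5 = c4*d/(S_4 - 1) = 1 + (-4323/23000)*d + ...; c5 = -4323/23000.


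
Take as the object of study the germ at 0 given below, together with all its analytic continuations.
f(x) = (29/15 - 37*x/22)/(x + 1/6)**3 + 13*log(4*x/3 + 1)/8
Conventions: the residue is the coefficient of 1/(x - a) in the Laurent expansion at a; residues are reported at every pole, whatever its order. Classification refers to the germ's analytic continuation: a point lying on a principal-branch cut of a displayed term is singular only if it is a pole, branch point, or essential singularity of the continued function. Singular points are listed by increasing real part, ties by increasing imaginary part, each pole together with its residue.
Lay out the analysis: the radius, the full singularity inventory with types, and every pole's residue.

Radius of convergence at 0: 1/6.
At -3/4: a logarithmic branch point.
At -1/6: a pole of order 3; residue 0.

Denominator factor (x + 1/6)^3: pole of order 3 at -1/6, modulus 1/6.
Branch term (13/8)*log(1 - x/(-3/4)): its argument vanishes at x = -3/4, a logarithmic branch point, modulus 3/4.
The radius of convergence is the smallest modulus among the singular points: 1/6.
The branch term is analytic at -1/6 and contributes nothing to the residue; only the rational part matters.
At the order-3 pole -1/6 set g(x) = (x - (-1/6))^3*(rational part) = 29/15 - 37*x/22.
Order-3 pole: residue = g''(a)/2; g''(-1/6) = 0, so the residue is 0.
List the singular points by increasing real part (a conjugate pair: the negative imaginary part first).


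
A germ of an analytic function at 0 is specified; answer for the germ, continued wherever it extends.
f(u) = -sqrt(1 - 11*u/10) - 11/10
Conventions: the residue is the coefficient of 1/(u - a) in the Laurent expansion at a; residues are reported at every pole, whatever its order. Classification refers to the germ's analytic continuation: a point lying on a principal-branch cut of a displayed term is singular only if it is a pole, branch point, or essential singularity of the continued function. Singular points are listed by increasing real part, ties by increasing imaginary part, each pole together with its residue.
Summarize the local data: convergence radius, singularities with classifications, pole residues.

Radius of convergence at 0: 10/11.
At 10/11: an algebraic (square-root) branch point.

Branch term (-1)*sqrt(1 - u/(10/11)): its argument vanishes at u = 10/11, a square-root branch point, modulus 10/11.
The radius of convergence is the smallest modulus among the singular points: 10/11.


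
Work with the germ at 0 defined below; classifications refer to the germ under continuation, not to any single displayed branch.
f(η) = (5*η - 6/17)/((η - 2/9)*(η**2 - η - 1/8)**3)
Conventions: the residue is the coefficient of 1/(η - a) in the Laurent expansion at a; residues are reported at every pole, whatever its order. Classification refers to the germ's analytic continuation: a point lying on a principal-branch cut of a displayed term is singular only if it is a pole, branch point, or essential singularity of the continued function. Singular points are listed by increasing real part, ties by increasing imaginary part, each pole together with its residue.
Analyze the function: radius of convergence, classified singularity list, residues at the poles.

Radius of convergence at 0: -1/2 + (1/4)*sqrt(6).
At 1/2 - (1/4)*sqrt(6): a pole of order 3; residue 1753519104/122213969 - (12676840/122213969)*sqrt(6).
At 2/9: a pole of order 1; residue -3507038208/122213969.
At 1/2 + (1/4)*sqrt(6): a pole of order 3; residue 1753519104/122213969 + (12676840/122213969)*sqrt(6).

Denominator factor (η**2 - η - 1/8)^3: discriminant 3/2, real irrational roots 1/2 + (1/4)*sqrt(6) and 1/2 - (1/4)*sqrt(6); poles of order 3, moduli 1/2 + (1/4)*sqrt(6) and -1/2 + (1/4)*sqrt(6).
Denominator factor (η - 2/9): pole of order 1 at 2/9, modulus 2/9.
The radius of convergence is the smallest modulus among the singular points: -1/2 + (1/4)*sqrt(6).
The factor η**2 - η - 1/8 splits as (η - a)(η - a') with a = 1/2 - (1/4)*sqrt(6), a' = 1/2 + (1/4)*sqrt(6). At the order-3 pole a set g(η) = (η - a)^3*f(η) = [(5*η - 6/17)/(η - 2/9)] / (η - a')^3.
Order-3 pole: residue = g''(a)/2; g''(1/2 - (1/4)*sqrt(6)) = 3507038208/122213969 - (25353680/122213969)*sqrt(6), so the residue is 1753519104/122213969 - (12676840/122213969)*sqrt(6).
At the order-1 pole 2/9 set g(η) = (η - (2/9))*f(η) = (5*η - 6/17)/(η**2 - η - 1/8)**3.
Simple pole: residue = g(a) at a = 2/9, which is -3507038208/122213969.
The factor η**2 - η - 1/8 splits as (η - a)(η - a') with a = 1/2 + (1/4)*sqrt(6), a' = 1/2 - (1/4)*sqrt(6). At the order-3 pole a set g(η) = (η - a)^3*f(η) = [(5*η - 6/17)/(η - 2/9)] / (η - a')^3.
Order-3 pole: residue = g''(a)/2; g''(1/2 + (1/4)*sqrt(6)) = 3507038208/122213969 + (25353680/122213969)*sqrt(6), so the residue is 1753519104/122213969 + (12676840/122213969)*sqrt(6).
List the singular points by increasing real part (a conjugate pair: the negative imaginary part first).


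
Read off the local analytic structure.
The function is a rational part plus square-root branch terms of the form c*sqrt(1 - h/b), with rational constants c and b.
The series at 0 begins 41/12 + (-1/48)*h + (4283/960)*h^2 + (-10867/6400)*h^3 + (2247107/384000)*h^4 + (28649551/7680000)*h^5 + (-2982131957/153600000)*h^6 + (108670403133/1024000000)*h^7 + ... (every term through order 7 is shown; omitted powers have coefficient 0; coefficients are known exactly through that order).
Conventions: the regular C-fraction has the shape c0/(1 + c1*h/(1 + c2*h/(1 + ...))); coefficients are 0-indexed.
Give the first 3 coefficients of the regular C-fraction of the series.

The regular C-fraction coefficients are [41/12, 1/164, 87799/410].

Taylor coefficients (read off): a_0 = 41/12, a_1 = -1/48, a_2 = 4283/960.
c0 = a_0 = 41/12. Peel one level at a time: if S = 1 + c*h/S' with S'(0) = 1, then c is the h-coefficient of S and S' = c*h/(S - 1).
S_1 = c0/f = 1 + (1/164)*h + (-87799/67240)*h^2 + ...; c1 = 1/164.
S_2 = c1*h/(S_1 - 1) = 1 + (87799/410)*h + ...; c2 = 87799/410.


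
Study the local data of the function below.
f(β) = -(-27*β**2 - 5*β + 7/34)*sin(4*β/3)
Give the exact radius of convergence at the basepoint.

The radius of convergence is infinite.

The factor -sin(4*β/3) is entire and contributes no finite singular point.
The polynomial part has no poles.
No finite singular points: the Taylor series at 0 converges everywhere.


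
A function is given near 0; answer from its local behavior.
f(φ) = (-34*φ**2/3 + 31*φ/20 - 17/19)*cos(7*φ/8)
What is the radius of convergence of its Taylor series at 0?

The radius of convergence is infinite.

The factor cos(7*φ/8) is entire and contributes no finite singular point.
The polynomial part has no poles.
No finite singular points: the Taylor series at 0 converges everywhere.


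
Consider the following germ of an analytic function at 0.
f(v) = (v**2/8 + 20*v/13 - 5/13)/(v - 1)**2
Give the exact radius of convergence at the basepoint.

Denominator factor (v - 1)^2: pole of order 2 at 1, modulus 1.
The radius of convergence is the smallest modulus among the singular points: 1.

The radius of convergence is 1.


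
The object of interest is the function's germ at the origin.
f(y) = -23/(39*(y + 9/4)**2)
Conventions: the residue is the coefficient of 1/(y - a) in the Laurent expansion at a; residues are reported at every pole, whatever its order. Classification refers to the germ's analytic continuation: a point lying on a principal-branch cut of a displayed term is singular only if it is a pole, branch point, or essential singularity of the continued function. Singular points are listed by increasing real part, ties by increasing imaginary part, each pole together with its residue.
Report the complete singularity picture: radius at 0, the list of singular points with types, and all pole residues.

Denominator factor (y + 9/4)^2: pole of order 2 at -9/4, modulus 9/4.
The radius of convergence is the smallest modulus among the singular points: 9/4.
At the order-2 pole -9/4 set g(y) = (y - (-9/4))^2*f(y) = -23/39.
Order-2 pole: residue = g'(a); g'(-9/4) = 0, so the residue is 0.

Radius of convergence at 0: 9/4.
At -9/4: a pole of order 2; residue 0.


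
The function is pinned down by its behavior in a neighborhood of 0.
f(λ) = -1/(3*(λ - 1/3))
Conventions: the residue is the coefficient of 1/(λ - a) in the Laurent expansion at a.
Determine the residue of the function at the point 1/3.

At the order-1 pole 1/3 set g(λ) = (λ - (1/3))*f(λ) = -1/3.
Simple pole: residue = g(a) at a = 1/3, which is -1/3.

The residue is -1/3.


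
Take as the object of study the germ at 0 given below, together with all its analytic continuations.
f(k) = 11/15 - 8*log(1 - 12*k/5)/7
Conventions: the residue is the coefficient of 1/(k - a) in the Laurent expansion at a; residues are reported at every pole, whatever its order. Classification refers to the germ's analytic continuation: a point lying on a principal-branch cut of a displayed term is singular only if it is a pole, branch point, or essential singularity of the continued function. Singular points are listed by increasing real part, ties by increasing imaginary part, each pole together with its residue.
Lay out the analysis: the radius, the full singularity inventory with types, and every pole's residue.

Branch term (-8/7)*log(1 - k/(5/12)): its argument vanishes at k = 5/12, a logarithmic branch point, modulus 5/12.
The radius of convergence is the smallest modulus among the singular points: 5/12.

Radius of convergence at 0: 5/12.
At 5/12: a logarithmic branch point.


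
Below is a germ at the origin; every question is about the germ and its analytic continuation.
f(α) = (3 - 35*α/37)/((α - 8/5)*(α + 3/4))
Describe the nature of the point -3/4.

The denominator factor α + 3/4 vanishes at -3/4 and appears to the power 1; the numerator there equals 549/148, nonzero, and no other factor vanishes.
Hence a pole whose order is the multiplicity, 1.

The point is a pole of order 1.


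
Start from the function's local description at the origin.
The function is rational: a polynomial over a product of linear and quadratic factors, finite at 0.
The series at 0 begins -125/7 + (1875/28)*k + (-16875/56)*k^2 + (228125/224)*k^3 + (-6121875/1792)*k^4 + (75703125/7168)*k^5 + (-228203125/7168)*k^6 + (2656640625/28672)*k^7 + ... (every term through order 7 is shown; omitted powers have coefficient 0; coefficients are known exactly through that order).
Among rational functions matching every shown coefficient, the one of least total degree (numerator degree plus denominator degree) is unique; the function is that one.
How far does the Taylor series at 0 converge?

No rational of total degree below 6 reproduces all 8 coefficients; solving the [0/6] Pade equations on them gives f(k) = 8/(7*(k**2 - k/2 - 2/5)**3), whose expansion matches every shown term.
Denominator factor (k**2 - k/2 - 2/5)^3: discriminant 37/20, real irrational roots 1/4 + (1/20)*sqrt(185) and 1/4 - (1/20)*sqrt(185); poles of order 3, moduli 1/4 + (1/20)*sqrt(185) and -1/4 + (1/20)*sqrt(185).
The radius of convergence is the smallest modulus among the singular points: -1/4 + (1/20)*sqrt(185).

The radius of convergence is -1/4 + (1/20)*sqrt(185).


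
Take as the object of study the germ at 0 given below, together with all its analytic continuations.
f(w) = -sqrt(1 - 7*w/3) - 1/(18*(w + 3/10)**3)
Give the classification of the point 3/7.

The term (-1)*sqrt(1 - w/(3/7)) has argument 1 - 3/7/(3/7) = 0 at 3/7: a square-root (algebraic, two-sheeted) branch point; the remaining terms are analytic or single-valued there.

The point is an algebraic (square-root) branch point.


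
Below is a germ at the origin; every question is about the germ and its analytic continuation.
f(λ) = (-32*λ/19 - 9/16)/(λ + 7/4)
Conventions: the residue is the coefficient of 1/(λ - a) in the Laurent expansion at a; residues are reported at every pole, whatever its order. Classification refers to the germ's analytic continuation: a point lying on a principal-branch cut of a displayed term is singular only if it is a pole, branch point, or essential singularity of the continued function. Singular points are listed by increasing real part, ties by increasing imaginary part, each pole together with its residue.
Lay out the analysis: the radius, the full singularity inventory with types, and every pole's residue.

Denominator factor (λ + 7/4): pole of order 1 at -7/4, modulus 7/4.
The radius of convergence is the smallest modulus among the singular points: 7/4.
At the order-1 pole -7/4 set g(λ) = (λ - (-7/4))*f(λ) = -32*λ/19 - 9/16.
Simple pole: residue = g(a) at a = -7/4, which is 725/304.

Radius of convergence at 0: 7/4.
At -7/4: a pole of order 1; residue 725/304.


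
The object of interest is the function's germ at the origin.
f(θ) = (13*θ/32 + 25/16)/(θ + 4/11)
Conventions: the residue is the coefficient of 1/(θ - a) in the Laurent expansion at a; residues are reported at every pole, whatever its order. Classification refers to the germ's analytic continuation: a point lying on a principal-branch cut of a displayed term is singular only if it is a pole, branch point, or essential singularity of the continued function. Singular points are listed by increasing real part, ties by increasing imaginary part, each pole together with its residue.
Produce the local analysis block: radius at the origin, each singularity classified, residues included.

Denominator factor (θ + 4/11): pole of order 1 at -4/11, modulus 4/11.
The radius of convergence is the smallest modulus among the singular points: 4/11.
At the order-1 pole -4/11 set g(θ) = (θ - (-4/11))*f(θ) = 13*θ/32 + 25/16.
Simple pole: residue = g(a) at a = -4/11, which is 249/176.

Radius of convergence at 0: 4/11.
At -4/11: a pole of order 1; residue 249/176.


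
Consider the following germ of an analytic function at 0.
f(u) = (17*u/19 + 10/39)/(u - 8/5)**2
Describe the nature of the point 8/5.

The denominator factor u - 8/5 vanishes at 8/5 and appears to the power 2; the numerator there equals 6254/3705, nonzero, and no other factor vanishes.
Hence a pole whose order is the multiplicity, 2.

The point is a pole of order 2.


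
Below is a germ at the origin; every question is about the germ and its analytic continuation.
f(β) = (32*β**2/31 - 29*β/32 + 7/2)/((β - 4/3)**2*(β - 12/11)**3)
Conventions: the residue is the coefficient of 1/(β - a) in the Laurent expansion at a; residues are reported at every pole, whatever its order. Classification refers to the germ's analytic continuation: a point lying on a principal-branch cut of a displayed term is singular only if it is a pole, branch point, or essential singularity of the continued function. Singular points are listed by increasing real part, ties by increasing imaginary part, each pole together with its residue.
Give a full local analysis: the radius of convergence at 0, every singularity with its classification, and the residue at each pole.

Radius of convergence at 0: 12/11.
At 12/11: a pole of order 3; residue 3509523567/1015808.
At 4/3: a pole of order 2; residue -3509523567/1015808.

Denominator factor (β - 12/11)^3: pole of order 3 at 12/11, modulus 12/11.
Denominator factor (β - 4/3)^2: pole of order 2 at 4/3, modulus 4/3.
The radius of convergence is the smallest modulus among the singular points: 12/11.
At the order-3 pole 12/11 set g(β) = (β - (12/11))^3*f(β) = (32*β**2/31 - 29*β/32 + 7/2)/(β - 4/3)**2.
Order-3 pole: residue = g''(a)/2; g''(12/11) = 3509523567/507904, so the residue is 3509523567/1015808.
At the order-2 pole 4/3 set g(β) = (β - (4/3))^2*f(β) = (32*β**2/31 - 29*β/32 + 7/2)/(β - 12/11)**3.
Order-2 pole: residue = g'(a); g'(4/3) = -3509523567/1015808, so the residue is -3509523567/1015808.
List the singular points by increasing real part (a conjugate pair: the negative imaginary part first).


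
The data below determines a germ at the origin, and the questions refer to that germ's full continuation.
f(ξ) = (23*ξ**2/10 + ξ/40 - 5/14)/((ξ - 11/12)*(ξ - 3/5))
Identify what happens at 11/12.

The point is a pole of order 1.

The denominator factor ξ - 11/12 vanishes at 11/12 and appears to the power 1; the numerator there equals 1007/630, nonzero, and no other factor vanishes.
Hence a pole whose order is the multiplicity, 1.


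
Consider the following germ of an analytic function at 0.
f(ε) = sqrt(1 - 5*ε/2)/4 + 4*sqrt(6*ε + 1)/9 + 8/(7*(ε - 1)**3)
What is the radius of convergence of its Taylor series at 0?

Denominator factor (ε - 1)^3: pole of order 3 at 1, modulus 1.
Branch term (4/9)*sqrt(1 - ε/(-1/6)): its argument vanishes at ε = -1/6, a square-root branch point, modulus 1/6.
Branch term (1/4)*sqrt(1 - ε/(2/5)): its argument vanishes at ε = 2/5, a square-root branch point, modulus 2/5.
The radius of convergence is the smallest modulus among the singular points: 1/6.

The radius of convergence is 1/6.


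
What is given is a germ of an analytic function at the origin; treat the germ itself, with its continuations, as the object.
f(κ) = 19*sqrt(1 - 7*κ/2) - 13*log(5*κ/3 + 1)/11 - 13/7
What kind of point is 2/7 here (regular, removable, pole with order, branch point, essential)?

The point is an algebraic (square-root) branch point.

The term (19)*sqrt(1 - κ/(2/7)) has argument 1 - 2/7/(2/7) = 0 at 2/7: a square-root (algebraic, two-sheeted) branch point; the remaining terms are analytic or single-valued there.


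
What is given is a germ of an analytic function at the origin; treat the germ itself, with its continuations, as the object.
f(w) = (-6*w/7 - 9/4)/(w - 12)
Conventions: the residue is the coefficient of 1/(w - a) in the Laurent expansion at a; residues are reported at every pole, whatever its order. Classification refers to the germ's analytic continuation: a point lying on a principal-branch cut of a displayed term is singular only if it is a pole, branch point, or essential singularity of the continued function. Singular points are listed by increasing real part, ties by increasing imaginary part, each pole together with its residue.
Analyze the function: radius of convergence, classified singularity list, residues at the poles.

Denominator factor (w - 12): pole of order 1 at 12, modulus 12.
The radius of convergence is the smallest modulus among the singular points: 12.
At the order-1 pole 12 set g(w) = (w - (12))*f(w) = -6*w/7 - 9/4.
Simple pole: residue = g(a) at a = 12, which is -351/28.

Radius of convergence at 0: 12.
At 12: a pole of order 1; residue -351/28.


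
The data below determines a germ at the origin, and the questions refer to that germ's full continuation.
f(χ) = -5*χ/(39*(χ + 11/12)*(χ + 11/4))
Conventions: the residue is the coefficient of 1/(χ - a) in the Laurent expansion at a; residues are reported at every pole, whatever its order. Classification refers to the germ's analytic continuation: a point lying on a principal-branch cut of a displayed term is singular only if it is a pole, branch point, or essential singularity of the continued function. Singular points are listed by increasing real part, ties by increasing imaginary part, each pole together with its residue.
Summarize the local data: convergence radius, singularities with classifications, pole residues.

Denominator factor (χ + 11/4): pole of order 1 at -11/4, modulus 11/4.
Denominator factor (χ + 11/12): pole of order 1 at -11/12, modulus 11/12.
The radius of convergence is the smallest modulus among the singular points: 11/12.
At the order-1 pole -11/4 set g(χ) = (χ - (-11/4))*f(χ) = -5*χ/(39*(χ + 11/12)).
Simple pole: residue = g(a) at a = -11/4, which is -5/26.
At the order-1 pole -11/12 set g(χ) = (χ - (-11/12))*f(χ) = -5*χ/(39*(χ + 11/4)).
Simple pole: residue = g(a) at a = -11/12, which is 5/78.
List the singular points by increasing real part (a conjugate pair: the negative imaginary part first).

Radius of convergence at 0: 11/12.
At -11/4: a pole of order 1; residue -5/26.
At -11/12: a pole of order 1; residue 5/78.


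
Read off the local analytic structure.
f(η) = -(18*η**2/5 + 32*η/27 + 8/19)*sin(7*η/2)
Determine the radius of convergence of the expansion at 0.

The radius of convergence is infinite.

The factor -sin(7*η/2) is entire and contributes no finite singular point.
The polynomial part has no poles.
No finite singular points: the Taylor series at 0 converges everywhere.


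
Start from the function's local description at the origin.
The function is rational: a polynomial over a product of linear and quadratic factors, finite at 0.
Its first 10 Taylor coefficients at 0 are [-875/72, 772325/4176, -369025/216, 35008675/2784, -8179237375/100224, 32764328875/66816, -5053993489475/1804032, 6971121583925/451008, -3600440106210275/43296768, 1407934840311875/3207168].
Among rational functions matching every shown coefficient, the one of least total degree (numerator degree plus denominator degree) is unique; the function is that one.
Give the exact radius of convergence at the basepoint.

The radius of convergence is 3/2 - (1/10)*sqrt(165).

No rational of total degree below 8 reproduces all 10 coefficients; solving the [1/7] Pade equations on them gives f(n) = (27*n/29 - 35/27)/((n + 2/3)**3*(n**2 + 3*n + 3/5)**2), whose expansion matches every shown term.
Denominator factor (n + 2/3)^3: pole of order 3 at -2/3, modulus 2/3.
Denominator factor (n**2 + 3*n + 3/5)^2: discriminant 33/5, real irrational roots -3/2 + (1/10)*sqrt(165) and -3/2 - (1/10)*sqrt(165); poles of order 2, moduli 3/2 - (1/10)*sqrt(165) and 3/2 + (1/10)*sqrt(165).
The radius of convergence is the smallest modulus among the singular points: 3/2 - (1/10)*sqrt(165).


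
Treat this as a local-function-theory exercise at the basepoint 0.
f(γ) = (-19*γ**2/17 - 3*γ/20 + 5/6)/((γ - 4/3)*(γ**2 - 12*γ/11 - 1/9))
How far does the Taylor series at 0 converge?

The radius of convergence is -6/11 + (1/33)*sqrt(445).

Denominator factor (γ - 4/3): pole of order 1 at 4/3, modulus 4/3.
Denominator factor (γ**2 - 12*γ/11 - 1/9): discriminant 1780/1089, real irrational roots 6/11 + (1/33)*sqrt(445) and 6/11 - (1/33)*sqrt(445); poles of order 1, moduli 6/11 + (1/33)*sqrt(445) and -6/11 + (1/33)*sqrt(445).
The radius of convergence is the smallest modulus among the singular points: -6/11 + (1/33)*sqrt(445).


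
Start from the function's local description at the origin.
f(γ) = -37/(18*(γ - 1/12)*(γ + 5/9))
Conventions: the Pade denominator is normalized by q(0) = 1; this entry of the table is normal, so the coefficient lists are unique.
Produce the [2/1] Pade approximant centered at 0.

The Pade approximant has numerator coefficients [222/5, -135864/1745, 287712/1745]; denominator coefficients [1, -20859/1745].

Taylor coefficients needed (expand at 0): a_0 = 222/5, a_1 = 11322/25, a_2 = 697302/125, a_3 = 41676282/625.
Write the denominator as Q(γ) = 1 + q1*γ. Requiring Q*f - P = O(γ^4) with deg P <= 2 kills the coefficients of γ^3..γ^3 in Q*f:
  γ^3: a_3 + q1*a_2 = 0, i.e. 41676282/625 + (697302/125)*q1 = 0.
Solving this linear system: q1 = -20859/1745.
The numerator is Q*f truncated at degree 2: P0 = a_0 = 222/5; P1 = a_1 + q1*a_0 = -135864/1745; P2 = a_2 + q1*a_1 = 287712/1745.


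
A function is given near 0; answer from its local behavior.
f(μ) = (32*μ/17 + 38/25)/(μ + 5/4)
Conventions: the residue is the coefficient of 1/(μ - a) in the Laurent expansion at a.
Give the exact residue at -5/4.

The residue is -354/425.

At the order-1 pole -5/4 set g(μ) = (μ - (-5/4))*f(μ) = 32*μ/17 + 38/25.
Simple pole: residue = g(a) at a = -5/4, which is -354/425.


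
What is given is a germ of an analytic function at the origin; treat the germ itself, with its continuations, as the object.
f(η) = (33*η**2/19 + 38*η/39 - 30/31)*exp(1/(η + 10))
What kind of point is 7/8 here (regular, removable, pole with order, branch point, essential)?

There is no denominator, hence no pole anywhere.
The essential point of exp(1/(η - (-10))) is -10, not 7/8.
So the germ continues analytically to 7/8.

The point is a regular point.


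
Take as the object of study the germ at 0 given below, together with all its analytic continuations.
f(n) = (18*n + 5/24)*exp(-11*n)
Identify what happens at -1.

There is no denominator, hence no pole anywhere.
The factor exp(-11*n) is entire.
So the germ continues analytically to -1.

The point is a regular point.


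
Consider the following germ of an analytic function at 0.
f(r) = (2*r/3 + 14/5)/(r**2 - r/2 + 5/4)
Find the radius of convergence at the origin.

Denominator factor (r**2 - r/2 + 5/4): discriminant -19/4, complex-conjugate roots (1/4) + ((1/4)*sqrt(19))*i and (1/4) - ((1/4)*sqrt(19))*i; poles of order 1, moduli (1/2)*sqrt(5) and (1/2)*sqrt(5).
The radius of convergence is the smallest modulus among the singular points: (1/2)*sqrt(5).

The radius of convergence is (1/2)*sqrt(5).


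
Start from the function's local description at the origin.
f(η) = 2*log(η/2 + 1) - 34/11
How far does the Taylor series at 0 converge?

The radius of convergence is 2.

Branch term (2)*log(1 - η/(-2)): its argument vanishes at η = -2, a logarithmic branch point, modulus 2.
The radius of convergence is the smallest modulus among the singular points: 2.


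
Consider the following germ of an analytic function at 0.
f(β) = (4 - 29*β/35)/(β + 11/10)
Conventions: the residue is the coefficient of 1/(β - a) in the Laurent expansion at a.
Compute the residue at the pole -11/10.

At the order-1 pole -11/10 set g(β) = (β - (-11/10))*f(β) = 4 - 29*β/35.
Simple pole: residue = g(a) at a = -11/10, which is 1719/350.

The residue is 1719/350.


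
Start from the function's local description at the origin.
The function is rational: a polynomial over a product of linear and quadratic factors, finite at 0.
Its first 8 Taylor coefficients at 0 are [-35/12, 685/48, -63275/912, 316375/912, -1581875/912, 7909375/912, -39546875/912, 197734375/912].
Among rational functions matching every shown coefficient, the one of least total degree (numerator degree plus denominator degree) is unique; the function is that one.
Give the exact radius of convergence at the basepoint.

The radius of convergence is 1/5.

No rational of total degree below 3 reproduces all 8 coefficients; solving the [2/1] Pade equations on them gives f(w) = (15*w**2/38 - w/16 - 7/12)/(w + 1/5), whose expansion matches every shown term.
Denominator factor (w + 1/5): pole of order 1 at -1/5, modulus 1/5.
The radius of convergence is the smallest modulus among the singular points: 1/5.


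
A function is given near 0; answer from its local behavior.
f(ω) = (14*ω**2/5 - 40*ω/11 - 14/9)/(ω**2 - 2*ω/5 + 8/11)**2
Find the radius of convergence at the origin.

The radius of convergence is (2/11)*sqrt(22).

Denominator factor (ω**2 - 2*ω/5 + 8/11)^2: discriminant -756/275, complex-conjugate roots (1/5) + ((3/55)*sqrt(231))*i and (1/5) - ((3/55)*sqrt(231))*i; poles of order 2, moduli (2/11)*sqrt(22) and (2/11)*sqrt(22).
The radius of convergence is the smallest modulus among the singular points: (2/11)*sqrt(22).


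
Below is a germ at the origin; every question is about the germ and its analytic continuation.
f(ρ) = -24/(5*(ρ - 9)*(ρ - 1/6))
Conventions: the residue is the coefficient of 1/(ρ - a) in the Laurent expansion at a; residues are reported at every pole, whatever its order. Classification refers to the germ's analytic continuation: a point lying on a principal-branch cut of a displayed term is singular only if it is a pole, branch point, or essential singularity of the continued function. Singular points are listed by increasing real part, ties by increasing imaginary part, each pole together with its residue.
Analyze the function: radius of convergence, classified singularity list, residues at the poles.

Denominator factor (ρ - 1/6): pole of order 1 at 1/6, modulus 1/6.
Denominator factor (ρ - 9): pole of order 1 at 9, modulus 9.
The radius of convergence is the smallest modulus among the singular points: 1/6.
At the order-1 pole 1/6 set g(ρ) = (ρ - (1/6))*f(ρ) = -24/(5*(ρ - 9)).
Simple pole: residue = g(a) at a = 1/6, which is 144/265.
At the order-1 pole 9 set g(ρ) = (ρ - (9))*f(ρ) = -24/(5*(ρ - 1/6)).
Simple pole: residue = g(a) at a = 9, which is -144/265.
List the singular points by increasing real part (a conjugate pair: the negative imaginary part first).

Radius of convergence at 0: 1/6.
At 1/6: a pole of order 1; residue 144/265.
At 9: a pole of order 1; residue -144/265.


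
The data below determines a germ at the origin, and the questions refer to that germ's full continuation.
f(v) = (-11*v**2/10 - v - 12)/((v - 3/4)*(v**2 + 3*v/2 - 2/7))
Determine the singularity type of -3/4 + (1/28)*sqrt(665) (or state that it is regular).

The point is a pole of order 1.

The denominator factor v**2 + 3*v/2 - 2/7 vanishes at -3/4 + (1/28)*sqrt(665) and appears to the power 1; the numerator there equals -7169/560 + (13/560)*sqrt(665), nonzero, and no other factor vanishes.
Hence a pole whose order is the multiplicity, 1.


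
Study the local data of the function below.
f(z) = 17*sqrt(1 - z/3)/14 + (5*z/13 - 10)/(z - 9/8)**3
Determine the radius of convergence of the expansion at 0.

The radius of convergence is 9/8.

Denominator factor (z - 9/8)^3: pole of order 3 at 9/8, modulus 9/8.
Branch term (17/14)*sqrt(1 - z/(3)): its argument vanishes at z = 3, a square-root branch point, modulus 3.
The radius of convergence is the smallest modulus among the singular points: 9/8.


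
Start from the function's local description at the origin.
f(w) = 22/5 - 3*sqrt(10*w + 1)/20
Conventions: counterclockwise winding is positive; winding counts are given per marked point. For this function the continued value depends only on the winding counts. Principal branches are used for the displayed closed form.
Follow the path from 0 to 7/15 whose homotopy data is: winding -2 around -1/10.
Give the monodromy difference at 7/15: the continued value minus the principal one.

The rational part is single-valued and drops out of the difference; each branch term changes only by its own monodromy.
(-3/20)*sqrt(1 - w/(-1/10)): winding -2 is even, the square root returns to the same sheet, contribution 0.
Summing the contributions at w = 7/15 gives 0.

Continued minus principal equals 0.


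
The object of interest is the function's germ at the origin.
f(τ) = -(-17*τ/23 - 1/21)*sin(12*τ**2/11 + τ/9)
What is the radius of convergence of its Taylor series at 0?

The factor -sin(12*τ**2/11 + τ/9) is entire and contributes no finite singular point.
The polynomial part has no poles.
No finite singular points: the Taylor series at 0 converges everywhere.

The radius of convergence is infinite.


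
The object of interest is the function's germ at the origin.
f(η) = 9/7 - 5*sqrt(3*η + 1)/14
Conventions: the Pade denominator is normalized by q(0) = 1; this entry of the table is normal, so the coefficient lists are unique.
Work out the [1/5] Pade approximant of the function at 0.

The Pade approximant has numerator coefficients [13/14, 1322381/629608]; denominator coefficients [1, 127667/44972, 54195/44972, 41715/359776, 246105/1439104, -394065/5756416].

Taylor coefficients needed (expand at 0): a_0 = 13/14, a_1 = -15/28, a_2 = 45/112, a_3 = -135/224, a_4 = 2025/1792, a_5 = -1215/512, a_6 = 10935/2048.
Write the denominator as Q(η) = 1 + q1*η + q2*η^2 + q3*η^3 + q4*η^4 + q5*η^5. Requiring Q*f - P = O(η^7) with deg P <= 1 kills the coefficients of η^2..η^6 in Q*f:
  η^2: a_2 + q1*a_1 + q2*a_0 = 0, i.e. 45/112 + (-15/28)*q1 + (13/14)*q2 = 0.
  η^3: a_3 + q1*a_2 + q2*a_1 + q3*a_0 = 0, i.e. -135/224 + (45/112)*q1 + (-15/28)*q2 + (13/14)*q3 = 0.
  η^4: a_4 + q1*a_3 + q2*a_2 + q3*a_1 + q4*a_0 = 0, i.e. 2025/1792 + (-135/224)*q1 + (45/112)*q2 + (-15/28)*q3 + (13/14)*q4 = 0.
  η^5: a_5 + q1*a_4 + q2*a_3 + q3*a_2 + q4*a_1 + q5*a_0 = 0, i.e. -1215/512 + (2025/1792)*q1 + (-135/224)*q2 + (45/112)*q3 + (-15/28)*q4 + (13/14)*q5 = 0.
  η^6: a_6 + q1*a_5 + q2*a_4 + q3*a_3 + q4*a_2 + q5*a_1 = 0, i.e. 10935/2048 + (-1215/512)*q1 + (2025/1792)*q2 + (-135/224)*q3 + (45/112)*q4 + (-15/28)*q5 = 0.
Solving this linear system: q1 = 127667/44972, q2 = 54195/44972, q3 = 41715/359776, q4 = 246105/1439104, q5 = -394065/5756416.
The numerator is Q*f truncated at degree 1: P0 = a_0 = 13/14; P1 = a_1 + q1*a_0 = 1322381/629608.


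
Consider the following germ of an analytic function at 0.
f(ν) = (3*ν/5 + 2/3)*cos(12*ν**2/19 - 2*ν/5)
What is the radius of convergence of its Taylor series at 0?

The factor cos(12*ν**2/19 - 2*ν/5) is entire and contributes no finite singular point.
The polynomial part has no poles.
No finite singular points: the Taylor series at 0 converges everywhere.

The radius of convergence is infinite.


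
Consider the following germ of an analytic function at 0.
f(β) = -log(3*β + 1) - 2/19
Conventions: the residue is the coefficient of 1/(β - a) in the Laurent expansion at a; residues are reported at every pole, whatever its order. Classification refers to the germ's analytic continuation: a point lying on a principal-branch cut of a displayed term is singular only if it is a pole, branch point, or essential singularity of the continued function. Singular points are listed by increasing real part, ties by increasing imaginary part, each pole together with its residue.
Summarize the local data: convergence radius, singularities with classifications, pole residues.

Branch term (-1)*log(1 - β/(-1/3)): its argument vanishes at β = -1/3, a logarithmic branch point, modulus 1/3.
The radius of convergence is the smallest modulus among the singular points: 1/3.

Radius of convergence at 0: 1/3.
At -1/3: a logarithmic branch point.


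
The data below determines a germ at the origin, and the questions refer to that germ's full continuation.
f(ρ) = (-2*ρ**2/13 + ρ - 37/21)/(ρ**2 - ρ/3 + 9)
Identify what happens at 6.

The point is a regular point.

Denominator factors: ρ**2 - ρ/3 + 9 = 43 at ρ = 6 — none vanishes.
So the germ continues analytically to 6.


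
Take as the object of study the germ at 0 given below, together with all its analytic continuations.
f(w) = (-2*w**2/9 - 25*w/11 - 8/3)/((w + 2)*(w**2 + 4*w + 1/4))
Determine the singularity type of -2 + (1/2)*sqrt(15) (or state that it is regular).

The point is a pole of order 1.

The denominator factor w**2 + 4*w + 1/4 vanishes at -2 + (1/2)*sqrt(15) and appears to the power 1; the numerator there equals 31/198 - (137/198)*sqrt(15), nonzero, and no other factor vanishes.
Hence a pole whose order is the multiplicity, 1.


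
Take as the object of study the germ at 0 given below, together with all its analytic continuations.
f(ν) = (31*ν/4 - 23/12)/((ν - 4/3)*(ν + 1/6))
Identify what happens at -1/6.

The point is a pole of order 1.

The denominator factor ν + 1/6 vanishes at -1/6 and appears to the power 1; the numerator there equals -77/24, nonzero, and no other factor vanishes.
Hence a pole whose order is the multiplicity, 1.


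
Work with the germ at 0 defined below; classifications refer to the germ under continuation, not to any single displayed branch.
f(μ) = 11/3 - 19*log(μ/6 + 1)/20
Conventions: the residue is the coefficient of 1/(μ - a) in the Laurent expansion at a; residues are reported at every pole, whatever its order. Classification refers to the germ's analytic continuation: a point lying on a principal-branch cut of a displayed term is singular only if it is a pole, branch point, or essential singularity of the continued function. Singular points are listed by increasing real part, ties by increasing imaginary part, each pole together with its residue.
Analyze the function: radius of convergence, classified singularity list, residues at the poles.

Radius of convergence at 0: 6.
At -6: a logarithmic branch point.

Branch term (-19/20)*log(1 - μ/(-6)): its argument vanishes at μ = -6, a logarithmic branch point, modulus 6.
The radius of convergence is the smallest modulus among the singular points: 6.


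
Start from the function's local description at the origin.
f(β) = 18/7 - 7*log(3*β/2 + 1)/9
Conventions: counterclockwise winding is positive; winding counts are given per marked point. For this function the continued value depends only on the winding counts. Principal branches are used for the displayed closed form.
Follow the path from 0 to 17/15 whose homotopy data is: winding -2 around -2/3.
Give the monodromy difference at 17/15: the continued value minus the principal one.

The rational part is single-valued and drops out of the difference; each branch term changes only by its own monodromy.
(-7/9)*log(1 - β/(-2/3)): each positive loop around -2/3 adds 2*pi*i to the log, so winding -2 contributes (-7/9)*(-2)*2*pi*i = (28/9)*pi*i.
Summing the contributions at β = 17/15 gives (28/9)*pi*i.

Continued minus principal equals (28/9)*pi*i.


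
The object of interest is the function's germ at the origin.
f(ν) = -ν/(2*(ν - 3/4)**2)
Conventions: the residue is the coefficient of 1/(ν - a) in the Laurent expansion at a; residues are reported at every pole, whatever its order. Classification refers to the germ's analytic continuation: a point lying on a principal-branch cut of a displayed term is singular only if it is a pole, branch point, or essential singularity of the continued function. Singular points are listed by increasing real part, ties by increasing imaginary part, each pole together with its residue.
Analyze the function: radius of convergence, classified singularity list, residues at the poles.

Denominator factor (ν - 3/4)^2: pole of order 2 at 3/4, modulus 3/4.
The radius of convergence is the smallest modulus among the singular points: 3/4.
At the order-2 pole 3/4 set g(ν) = (ν - (3/4))^2*f(ν) = -ν/2.
Order-2 pole: residue = g'(a); g'(3/4) = -1/2, so the residue is -1/2.

Radius of convergence at 0: 3/4.
At 3/4: a pole of order 2; residue -1/2.


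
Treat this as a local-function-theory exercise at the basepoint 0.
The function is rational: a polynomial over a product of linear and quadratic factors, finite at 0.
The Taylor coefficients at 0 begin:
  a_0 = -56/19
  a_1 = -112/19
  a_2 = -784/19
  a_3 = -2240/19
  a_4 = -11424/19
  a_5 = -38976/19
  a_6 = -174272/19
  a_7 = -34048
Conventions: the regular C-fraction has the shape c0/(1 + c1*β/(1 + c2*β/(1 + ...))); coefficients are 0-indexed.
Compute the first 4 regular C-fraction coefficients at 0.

Taylor coefficients (read off): a_0 = -56/19, a_1 = -112/19, a_2 = -784/19, a_3 = -2240/19.
c0 = a_0 = -56/19. Peel one level at a time: if S = 1 + c*β/S' with S'(0) = 1, then c is the β-coefficient of S and S' = c*β/(S - 1).
S_1 = c0/f = 1 + (-2)*β + (-10)*β^2 + ...; c1 = -2.
S_2 = c1*β/(S_1 - 1) = 1 + (-5)*β + (29)*β^2 + ...; c2 = -5.
S_3 = c2*β/(S_2 - 1) = 1 + (29/5)*β + ...; c3 = 29/5.

The regular C-fraction coefficients are [-56/19, -2, -5, 29/5].
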